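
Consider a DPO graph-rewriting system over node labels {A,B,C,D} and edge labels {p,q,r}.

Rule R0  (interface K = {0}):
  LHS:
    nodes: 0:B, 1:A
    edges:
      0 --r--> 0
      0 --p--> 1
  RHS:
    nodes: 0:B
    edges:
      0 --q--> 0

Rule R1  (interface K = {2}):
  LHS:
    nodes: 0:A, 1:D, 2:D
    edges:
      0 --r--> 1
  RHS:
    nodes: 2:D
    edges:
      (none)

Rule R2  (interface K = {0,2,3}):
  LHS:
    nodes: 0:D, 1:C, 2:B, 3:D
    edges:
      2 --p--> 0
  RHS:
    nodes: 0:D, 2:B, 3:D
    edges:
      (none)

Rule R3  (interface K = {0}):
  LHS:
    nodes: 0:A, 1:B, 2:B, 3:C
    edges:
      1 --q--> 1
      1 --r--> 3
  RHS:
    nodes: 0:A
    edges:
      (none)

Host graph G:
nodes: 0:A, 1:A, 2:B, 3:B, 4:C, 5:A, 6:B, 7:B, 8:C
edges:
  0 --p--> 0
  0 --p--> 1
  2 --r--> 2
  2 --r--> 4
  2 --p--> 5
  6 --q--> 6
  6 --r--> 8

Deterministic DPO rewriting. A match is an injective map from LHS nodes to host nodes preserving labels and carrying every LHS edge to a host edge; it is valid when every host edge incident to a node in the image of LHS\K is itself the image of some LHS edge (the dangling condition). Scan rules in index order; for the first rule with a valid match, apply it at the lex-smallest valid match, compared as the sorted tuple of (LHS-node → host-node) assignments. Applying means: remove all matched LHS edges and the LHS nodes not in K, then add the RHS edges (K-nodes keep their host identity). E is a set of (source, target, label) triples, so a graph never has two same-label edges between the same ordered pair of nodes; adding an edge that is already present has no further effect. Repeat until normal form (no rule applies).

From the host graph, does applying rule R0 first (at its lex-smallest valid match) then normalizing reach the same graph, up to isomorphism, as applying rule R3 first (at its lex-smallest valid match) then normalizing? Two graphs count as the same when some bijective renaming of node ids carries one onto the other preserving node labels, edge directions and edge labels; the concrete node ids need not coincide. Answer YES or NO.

branch R0-first: apply at {0↦2, 1↦5} → |E|=6, then 2 more step(s) → NF |V|=2 |E|=2 V={0:A, 1:A} E=0-p->0 0-p->1
branch R3-first: apply at {0↦0, 1↦6, 2↦3, 3↦8} → |E|=5, then 2 more step(s) → NF |V|=2 |E|=2 V={0:A, 1:A} E=0-p->0 0-p->1
graphs isomorphic (equal up to label-preserving node renaming)

Answer: YES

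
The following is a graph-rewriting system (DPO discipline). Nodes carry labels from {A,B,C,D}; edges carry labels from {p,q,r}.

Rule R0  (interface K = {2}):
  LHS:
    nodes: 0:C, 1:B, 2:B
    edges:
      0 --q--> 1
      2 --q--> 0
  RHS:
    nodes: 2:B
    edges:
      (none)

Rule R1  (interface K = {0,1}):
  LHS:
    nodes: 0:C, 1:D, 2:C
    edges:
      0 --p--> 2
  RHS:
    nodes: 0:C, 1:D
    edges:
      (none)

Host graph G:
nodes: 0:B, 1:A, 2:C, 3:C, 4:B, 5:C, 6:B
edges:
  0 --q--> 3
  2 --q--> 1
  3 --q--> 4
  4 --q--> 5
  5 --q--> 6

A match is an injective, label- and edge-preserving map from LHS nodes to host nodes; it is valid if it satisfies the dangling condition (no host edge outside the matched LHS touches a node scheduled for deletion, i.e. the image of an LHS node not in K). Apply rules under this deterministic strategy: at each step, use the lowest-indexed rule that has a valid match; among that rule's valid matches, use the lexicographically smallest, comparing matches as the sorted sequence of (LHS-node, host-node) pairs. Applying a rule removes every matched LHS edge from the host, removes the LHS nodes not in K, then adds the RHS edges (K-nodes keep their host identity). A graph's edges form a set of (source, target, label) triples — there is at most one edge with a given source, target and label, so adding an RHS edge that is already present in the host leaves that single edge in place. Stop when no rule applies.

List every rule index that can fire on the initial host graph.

R0: 1 valid match — {0↦5, 1↦6, 2↦4}
R1: no valid match — LHS pattern not found

Answer: [R0]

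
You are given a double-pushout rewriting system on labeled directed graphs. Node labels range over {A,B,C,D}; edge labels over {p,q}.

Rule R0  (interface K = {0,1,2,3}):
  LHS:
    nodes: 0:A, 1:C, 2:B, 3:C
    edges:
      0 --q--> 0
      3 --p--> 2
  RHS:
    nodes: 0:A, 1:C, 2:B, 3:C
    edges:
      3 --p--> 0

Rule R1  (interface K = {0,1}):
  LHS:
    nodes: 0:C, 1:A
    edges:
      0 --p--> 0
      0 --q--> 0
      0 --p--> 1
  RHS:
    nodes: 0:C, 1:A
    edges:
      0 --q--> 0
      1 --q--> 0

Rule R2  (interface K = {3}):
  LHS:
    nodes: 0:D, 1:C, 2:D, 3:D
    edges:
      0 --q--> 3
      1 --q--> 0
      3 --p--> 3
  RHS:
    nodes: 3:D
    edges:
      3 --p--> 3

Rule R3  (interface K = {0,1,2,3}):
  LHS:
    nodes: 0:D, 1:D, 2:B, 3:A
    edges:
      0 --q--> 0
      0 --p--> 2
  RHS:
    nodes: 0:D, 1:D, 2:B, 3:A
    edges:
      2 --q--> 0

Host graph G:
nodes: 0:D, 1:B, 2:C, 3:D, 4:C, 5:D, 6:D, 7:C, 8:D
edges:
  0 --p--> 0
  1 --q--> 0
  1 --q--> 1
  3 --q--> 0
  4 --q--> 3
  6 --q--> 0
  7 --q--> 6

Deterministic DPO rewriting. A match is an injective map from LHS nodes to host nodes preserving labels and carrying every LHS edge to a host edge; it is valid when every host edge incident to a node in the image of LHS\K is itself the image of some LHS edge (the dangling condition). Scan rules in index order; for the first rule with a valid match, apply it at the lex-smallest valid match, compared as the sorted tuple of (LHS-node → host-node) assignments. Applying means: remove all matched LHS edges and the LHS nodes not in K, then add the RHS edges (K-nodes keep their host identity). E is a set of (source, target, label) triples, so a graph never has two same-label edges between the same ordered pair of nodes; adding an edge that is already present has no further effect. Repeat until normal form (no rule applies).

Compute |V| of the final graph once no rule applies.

initial: |V|=9 |E|=7  E = 0-p->0 1-q->0 1-q->1 3-q->0 4-q->3 6-q->0 7-q->6
step 1: apply R2 at {0↦3, 1↦4, 2↦5, 3↦0}  → |V|=6 |E|=5  E = 0-p->0 1-q->0 1-q->1 6-q->0 7-q->6
step 2: apply R2 at {0↦6, 1↦7, 2↦8, 3↦0}  → |V|=3 |E|=3  E = 0-p->0 1-q->0 1-q->1
halt: no rule applies after step 2
NF nodes: {0:D, 1:B, 2:C}

Answer: 3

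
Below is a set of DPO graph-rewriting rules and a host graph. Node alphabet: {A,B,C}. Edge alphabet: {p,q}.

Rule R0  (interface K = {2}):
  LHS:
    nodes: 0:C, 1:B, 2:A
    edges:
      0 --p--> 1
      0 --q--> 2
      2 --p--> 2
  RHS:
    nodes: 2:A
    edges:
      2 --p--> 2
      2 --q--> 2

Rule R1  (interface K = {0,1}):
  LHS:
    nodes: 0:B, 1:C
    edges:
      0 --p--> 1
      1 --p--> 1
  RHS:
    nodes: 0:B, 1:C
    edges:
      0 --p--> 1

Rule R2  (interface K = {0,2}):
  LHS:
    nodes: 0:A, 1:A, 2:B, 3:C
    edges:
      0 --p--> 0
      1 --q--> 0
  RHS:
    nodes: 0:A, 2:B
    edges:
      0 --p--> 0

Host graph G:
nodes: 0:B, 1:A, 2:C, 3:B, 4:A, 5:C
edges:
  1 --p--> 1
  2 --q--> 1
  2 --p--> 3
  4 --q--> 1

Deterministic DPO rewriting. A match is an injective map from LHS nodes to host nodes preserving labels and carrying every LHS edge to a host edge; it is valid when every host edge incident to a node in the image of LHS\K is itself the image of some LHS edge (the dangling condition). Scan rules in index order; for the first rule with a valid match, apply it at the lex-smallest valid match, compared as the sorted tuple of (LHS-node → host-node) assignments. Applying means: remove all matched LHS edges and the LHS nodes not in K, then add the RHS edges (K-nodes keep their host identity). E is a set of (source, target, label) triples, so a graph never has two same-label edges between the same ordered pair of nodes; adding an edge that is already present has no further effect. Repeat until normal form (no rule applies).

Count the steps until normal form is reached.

Answer: 2

Steps:
[0] host  ⇒  6 nodes, 4 edges  {1-p->1 2-q->1 2-p->3 4-q->1}
[1] R0 @ {0↦2, 1↦3, 2↦1}  ⇒  4 nodes, 3 edges  {1-p->1 1-q->1 4-q->1}
[2] R2 @ {0↦1, 1↦4, 2↦0, 3↦5}  ⇒  2 nodes, 2 edges  {1-p->1 1-q->1}
normal form: no rule applies after step 2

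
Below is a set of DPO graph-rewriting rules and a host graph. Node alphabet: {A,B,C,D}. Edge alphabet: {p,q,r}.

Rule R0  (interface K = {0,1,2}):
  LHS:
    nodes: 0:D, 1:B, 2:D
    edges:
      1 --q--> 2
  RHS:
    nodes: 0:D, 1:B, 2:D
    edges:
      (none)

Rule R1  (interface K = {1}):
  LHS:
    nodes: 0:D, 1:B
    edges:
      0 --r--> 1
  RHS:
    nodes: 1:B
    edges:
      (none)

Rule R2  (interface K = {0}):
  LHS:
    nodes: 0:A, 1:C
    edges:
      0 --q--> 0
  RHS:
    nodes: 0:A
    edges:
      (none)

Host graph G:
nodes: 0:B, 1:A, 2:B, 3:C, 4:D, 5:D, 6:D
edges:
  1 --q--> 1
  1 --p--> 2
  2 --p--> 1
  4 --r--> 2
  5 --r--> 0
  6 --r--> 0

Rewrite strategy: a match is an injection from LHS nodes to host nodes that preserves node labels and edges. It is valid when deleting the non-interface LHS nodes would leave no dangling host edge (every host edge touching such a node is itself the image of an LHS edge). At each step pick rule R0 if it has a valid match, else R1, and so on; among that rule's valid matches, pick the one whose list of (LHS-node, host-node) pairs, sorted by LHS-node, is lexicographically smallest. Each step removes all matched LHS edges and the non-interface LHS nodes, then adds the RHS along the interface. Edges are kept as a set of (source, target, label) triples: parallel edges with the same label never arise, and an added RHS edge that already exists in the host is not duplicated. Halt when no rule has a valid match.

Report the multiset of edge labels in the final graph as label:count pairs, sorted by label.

Answer: p:2

Rewrite trace:
[0] host  ⇒  7 nodes, 6 edges  {1-q->1 1-p->2 2-p->1 4-r->2 5-r->0 6-r->0}
[1] R1 @ {0↦4, 1↦2}  ⇒  6 nodes, 5 edges  {1-q->1 1-p->2 2-p->1 5-r->0 6-r->0}
[2] R1 @ {0↦5, 1↦0}  ⇒  5 nodes, 4 edges  {1-q->1 1-p->2 2-p->1 6-r->0}
[3] R1 @ {0↦6, 1↦0}  ⇒  4 nodes, 3 edges  {1-q->1 1-p->2 2-p->1}
[4] R2 @ {0↦1, 1↦3}  ⇒  3 nodes, 2 edges  {1-p->2 2-p->1}
normal form: no rule applies after step 4
NF edges: [(1, 2, 'p'), (2, 1, 'p')]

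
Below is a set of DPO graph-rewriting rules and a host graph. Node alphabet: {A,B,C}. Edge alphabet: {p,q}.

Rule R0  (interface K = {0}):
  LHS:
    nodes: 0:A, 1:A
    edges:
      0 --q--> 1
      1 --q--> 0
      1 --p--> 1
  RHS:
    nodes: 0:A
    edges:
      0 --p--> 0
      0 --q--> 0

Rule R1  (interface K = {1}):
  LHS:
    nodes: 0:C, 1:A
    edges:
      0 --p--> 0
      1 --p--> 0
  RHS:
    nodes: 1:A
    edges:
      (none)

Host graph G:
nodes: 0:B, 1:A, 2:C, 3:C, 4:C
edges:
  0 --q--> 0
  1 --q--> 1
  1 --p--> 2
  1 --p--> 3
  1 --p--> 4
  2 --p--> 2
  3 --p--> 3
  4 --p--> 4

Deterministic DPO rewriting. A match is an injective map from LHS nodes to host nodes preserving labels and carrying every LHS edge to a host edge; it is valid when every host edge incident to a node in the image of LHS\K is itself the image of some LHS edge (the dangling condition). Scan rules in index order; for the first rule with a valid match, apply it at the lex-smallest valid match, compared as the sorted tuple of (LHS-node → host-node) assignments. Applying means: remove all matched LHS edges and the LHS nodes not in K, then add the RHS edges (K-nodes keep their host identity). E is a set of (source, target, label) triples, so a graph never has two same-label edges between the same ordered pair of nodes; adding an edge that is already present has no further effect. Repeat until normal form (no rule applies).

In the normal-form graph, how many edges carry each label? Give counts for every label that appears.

[0] host  ⇒  5 nodes, 8 edges  {0-q->0 1-q->1 1-p->2 1-p->3 1-p->4 2-p->2 3-p->3 4-p->4}
[1] R1 @ {0↦2, 1↦1}  ⇒  4 nodes, 6 edges  {0-q->0 1-q->1 1-p->3 1-p->4 3-p->3 4-p->4}
[2] R1 @ {0↦3, 1↦1}  ⇒  3 nodes, 4 edges  {0-q->0 1-q->1 1-p->4 4-p->4}
[3] R1 @ {0↦4, 1↦1}  ⇒  2 nodes, 2 edges  {0-q->0 1-q->1}
normal form: no rule applies after step 3
NF edges: [(0, 0, 'q'), (1, 1, 'q')]

Answer: q:2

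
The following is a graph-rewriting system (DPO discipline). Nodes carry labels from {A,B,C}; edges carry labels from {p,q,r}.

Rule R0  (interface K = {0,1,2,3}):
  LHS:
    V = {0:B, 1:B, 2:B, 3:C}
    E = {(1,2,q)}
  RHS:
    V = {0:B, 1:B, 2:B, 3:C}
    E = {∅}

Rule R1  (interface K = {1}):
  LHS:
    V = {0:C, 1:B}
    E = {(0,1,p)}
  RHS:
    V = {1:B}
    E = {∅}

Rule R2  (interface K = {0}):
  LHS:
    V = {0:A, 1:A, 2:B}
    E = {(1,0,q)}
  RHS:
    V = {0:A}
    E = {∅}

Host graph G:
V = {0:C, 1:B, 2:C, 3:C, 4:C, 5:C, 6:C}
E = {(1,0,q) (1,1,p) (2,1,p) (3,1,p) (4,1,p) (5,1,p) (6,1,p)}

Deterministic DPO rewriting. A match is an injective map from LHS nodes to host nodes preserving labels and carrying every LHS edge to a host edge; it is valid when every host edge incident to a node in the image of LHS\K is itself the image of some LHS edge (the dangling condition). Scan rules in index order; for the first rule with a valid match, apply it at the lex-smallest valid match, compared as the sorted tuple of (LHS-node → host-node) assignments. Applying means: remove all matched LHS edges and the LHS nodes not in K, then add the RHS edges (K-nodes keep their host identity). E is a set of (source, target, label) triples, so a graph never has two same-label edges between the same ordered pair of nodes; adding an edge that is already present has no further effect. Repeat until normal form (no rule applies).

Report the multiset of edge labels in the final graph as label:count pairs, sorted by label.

start.  V:7 E:7  edges: 1-q->0 1-p->1 2-p->1 3-p->1 4-p->1 5-p->1 6-p->1
1. fire R1 via {0↦2, 1↦1}  →  V:6 E:6  edges: 1-q->0 1-p->1 3-p->1 4-p->1 5-p->1 6-p->1
2. fire R1 via {0↦3, 1↦1}  →  V:5 E:5  edges: 1-q->0 1-p->1 4-p->1 5-p->1 6-p->1
3. fire R1 via {0↦4, 1↦1}  →  V:4 E:4  edges: 1-q->0 1-p->1 5-p->1 6-p->1
4. fire R1 via {0↦5, 1↦1}  →  V:3 E:3  edges: 1-q->0 1-p->1 6-p->1
5. fire R1 via {0↦6, 1↦1}  →  V:2 E:2  edges: 1-q->0 1-p->1
normal form: no rule applies after step 5
NF edges: [(1, 0, 'q'), (1, 1, 'p')]

Answer: p:1 q:1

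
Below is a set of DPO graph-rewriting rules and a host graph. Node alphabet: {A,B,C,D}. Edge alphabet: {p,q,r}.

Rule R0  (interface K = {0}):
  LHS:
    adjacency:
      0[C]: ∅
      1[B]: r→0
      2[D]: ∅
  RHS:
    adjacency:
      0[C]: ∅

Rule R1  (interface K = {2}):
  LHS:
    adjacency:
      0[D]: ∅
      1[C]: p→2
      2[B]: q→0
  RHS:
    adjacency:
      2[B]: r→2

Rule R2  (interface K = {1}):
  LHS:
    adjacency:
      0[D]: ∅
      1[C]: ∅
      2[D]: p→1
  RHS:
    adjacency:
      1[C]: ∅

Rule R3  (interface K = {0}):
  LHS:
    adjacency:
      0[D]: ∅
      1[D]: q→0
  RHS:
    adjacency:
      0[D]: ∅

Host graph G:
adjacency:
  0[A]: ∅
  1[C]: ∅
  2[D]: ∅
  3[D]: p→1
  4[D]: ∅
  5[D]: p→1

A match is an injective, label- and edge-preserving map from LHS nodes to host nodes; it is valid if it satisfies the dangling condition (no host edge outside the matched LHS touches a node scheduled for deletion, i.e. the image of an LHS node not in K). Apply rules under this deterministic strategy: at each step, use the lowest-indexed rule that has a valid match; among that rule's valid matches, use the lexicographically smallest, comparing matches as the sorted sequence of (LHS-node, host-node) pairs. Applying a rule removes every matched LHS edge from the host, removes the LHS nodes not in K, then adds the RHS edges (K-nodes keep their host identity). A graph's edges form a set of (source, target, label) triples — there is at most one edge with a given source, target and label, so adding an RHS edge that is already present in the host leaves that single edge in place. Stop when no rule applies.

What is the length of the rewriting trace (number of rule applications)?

initial: |V|=6 |E|=2  E = 3-p->1 5-p->1
step 1: apply R2 at {0↦2, 1↦1, 2↦3}  → |V|=4 |E|=1  E = 5-p->1
step 2: apply R2 at {0↦4, 1↦1, 2↦5}  → |V|=2 |E|=0  E = ∅
normal form: no rule applies after step 2

Answer: 2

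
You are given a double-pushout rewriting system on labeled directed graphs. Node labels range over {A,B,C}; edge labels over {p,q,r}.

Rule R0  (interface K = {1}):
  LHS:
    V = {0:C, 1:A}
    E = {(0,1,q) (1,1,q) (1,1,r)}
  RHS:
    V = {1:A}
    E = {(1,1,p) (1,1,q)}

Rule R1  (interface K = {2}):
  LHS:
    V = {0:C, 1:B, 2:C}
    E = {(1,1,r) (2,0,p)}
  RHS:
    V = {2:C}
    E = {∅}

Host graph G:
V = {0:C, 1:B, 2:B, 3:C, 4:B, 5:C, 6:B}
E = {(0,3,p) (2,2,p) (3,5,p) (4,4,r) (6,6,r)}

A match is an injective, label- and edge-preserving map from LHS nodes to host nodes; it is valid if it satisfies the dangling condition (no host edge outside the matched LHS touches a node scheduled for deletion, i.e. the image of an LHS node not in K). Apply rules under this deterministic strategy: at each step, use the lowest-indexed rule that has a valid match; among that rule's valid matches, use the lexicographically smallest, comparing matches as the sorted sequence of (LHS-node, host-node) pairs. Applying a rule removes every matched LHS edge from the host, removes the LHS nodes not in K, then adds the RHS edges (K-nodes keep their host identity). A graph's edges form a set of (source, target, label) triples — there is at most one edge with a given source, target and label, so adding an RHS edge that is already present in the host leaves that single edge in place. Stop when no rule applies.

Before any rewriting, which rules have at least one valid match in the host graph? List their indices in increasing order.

R0: no valid match — LHS pattern not found
R1: 2 valid matches — {0↦5, 1↦4, 2↦3}, {0↦5, 1↦6, 2↦3}

Answer: [R1]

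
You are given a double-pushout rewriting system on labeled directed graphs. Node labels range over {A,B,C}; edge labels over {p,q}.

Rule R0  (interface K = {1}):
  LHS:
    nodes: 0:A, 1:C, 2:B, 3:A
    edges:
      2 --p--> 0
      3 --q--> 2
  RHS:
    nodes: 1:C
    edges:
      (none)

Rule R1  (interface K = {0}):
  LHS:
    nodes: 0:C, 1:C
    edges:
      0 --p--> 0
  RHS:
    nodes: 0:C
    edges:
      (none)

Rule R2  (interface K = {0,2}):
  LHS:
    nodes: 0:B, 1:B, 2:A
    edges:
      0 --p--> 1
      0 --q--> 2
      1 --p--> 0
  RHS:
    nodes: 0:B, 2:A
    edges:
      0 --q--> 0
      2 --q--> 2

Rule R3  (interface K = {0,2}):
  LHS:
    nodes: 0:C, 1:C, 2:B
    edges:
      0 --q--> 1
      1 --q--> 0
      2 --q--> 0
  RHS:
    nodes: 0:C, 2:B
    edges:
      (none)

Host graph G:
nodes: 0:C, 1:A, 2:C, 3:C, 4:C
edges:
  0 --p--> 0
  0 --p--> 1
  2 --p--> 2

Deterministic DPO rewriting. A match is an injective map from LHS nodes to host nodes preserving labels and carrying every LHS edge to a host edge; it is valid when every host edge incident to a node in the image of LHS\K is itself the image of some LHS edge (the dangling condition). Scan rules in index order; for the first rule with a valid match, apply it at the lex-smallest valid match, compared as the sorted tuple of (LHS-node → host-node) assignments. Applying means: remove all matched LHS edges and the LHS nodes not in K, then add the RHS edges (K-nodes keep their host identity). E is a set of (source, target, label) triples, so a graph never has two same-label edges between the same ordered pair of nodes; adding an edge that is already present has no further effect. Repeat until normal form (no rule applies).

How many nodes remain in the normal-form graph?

Answer: 3

Steps:
initial: |V|=5 |E|=3  E = 0-p->0 0-p->1 2-p->2
step 1: apply R1 at {0↦0, 1↦3}  → |V|=4 |E|=2  E = 0-p->1 2-p->2
step 2: apply R1 at {0↦2, 1↦4}  → |V|=3 |E|=1  E = 0-p->1
normal form: no rule applies after step 2
NF nodes: {0:C, 1:A, 2:C}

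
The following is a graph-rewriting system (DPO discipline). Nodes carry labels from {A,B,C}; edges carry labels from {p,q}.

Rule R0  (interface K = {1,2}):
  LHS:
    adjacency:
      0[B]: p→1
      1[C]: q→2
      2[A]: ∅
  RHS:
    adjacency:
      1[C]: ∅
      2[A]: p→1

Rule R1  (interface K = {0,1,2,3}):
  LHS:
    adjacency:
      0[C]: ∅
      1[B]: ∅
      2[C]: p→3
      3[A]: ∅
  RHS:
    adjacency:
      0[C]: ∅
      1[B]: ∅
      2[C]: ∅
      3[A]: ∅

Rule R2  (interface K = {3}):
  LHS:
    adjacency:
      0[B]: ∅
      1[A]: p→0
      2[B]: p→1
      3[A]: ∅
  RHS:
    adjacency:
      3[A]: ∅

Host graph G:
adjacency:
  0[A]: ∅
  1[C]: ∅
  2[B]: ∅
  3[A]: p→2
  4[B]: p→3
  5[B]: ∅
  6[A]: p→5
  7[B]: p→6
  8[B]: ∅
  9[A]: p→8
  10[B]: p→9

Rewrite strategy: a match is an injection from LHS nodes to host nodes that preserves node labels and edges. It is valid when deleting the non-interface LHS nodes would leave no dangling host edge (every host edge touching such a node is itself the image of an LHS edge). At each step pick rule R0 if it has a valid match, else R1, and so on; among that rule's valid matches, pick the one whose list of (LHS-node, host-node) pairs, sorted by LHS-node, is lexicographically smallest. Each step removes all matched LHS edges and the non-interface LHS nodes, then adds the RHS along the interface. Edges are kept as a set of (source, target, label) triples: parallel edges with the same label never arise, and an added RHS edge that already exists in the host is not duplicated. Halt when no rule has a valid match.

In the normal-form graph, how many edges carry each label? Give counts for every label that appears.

[0] host  ⇒  11 nodes, 6 edges  {3-p->2 4-p->3 6-p->5 7-p->6 9-p->8 10-p->9}
[1] R2 @ {0↦2, 1↦3, 2↦4, 3↦0}  ⇒  8 nodes, 4 edges  {6-p->5 7-p->6 9-p->8 10-p->9}
[2] R2 @ {0↦5, 1↦6, 2↦7, 3↦0}  ⇒  5 nodes, 2 edges  {9-p->8 10-p->9}
[3] R2 @ {0↦8, 1↦9, 2↦10, 3↦0}  ⇒  2 nodes, 0 edges  {∅}
normal form: no rule applies after step 3
NF edges: []

Answer: (no edges)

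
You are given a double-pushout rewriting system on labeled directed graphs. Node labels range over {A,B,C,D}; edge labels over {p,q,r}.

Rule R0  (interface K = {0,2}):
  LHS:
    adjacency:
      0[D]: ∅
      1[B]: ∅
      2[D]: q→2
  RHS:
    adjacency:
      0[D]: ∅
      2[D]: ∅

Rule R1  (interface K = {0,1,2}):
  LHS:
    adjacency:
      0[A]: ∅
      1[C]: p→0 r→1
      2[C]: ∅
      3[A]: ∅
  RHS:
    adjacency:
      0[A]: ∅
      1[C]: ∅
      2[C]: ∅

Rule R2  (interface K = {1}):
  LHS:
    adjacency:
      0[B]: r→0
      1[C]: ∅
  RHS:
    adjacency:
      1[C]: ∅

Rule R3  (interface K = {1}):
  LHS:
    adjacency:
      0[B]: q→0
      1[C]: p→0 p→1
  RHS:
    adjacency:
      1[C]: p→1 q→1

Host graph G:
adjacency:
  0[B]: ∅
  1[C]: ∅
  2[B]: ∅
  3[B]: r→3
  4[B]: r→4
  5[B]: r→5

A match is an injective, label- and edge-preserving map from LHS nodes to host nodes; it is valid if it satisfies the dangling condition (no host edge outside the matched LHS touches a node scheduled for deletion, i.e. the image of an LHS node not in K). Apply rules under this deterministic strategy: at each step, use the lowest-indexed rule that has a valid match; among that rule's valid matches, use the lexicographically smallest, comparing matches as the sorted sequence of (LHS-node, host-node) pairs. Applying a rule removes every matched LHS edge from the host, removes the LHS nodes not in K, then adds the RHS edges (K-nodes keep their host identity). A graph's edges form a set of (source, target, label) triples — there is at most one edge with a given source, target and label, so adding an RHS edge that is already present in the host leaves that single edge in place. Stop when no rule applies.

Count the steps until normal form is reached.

start.  V:6 E:3  edges: 3-r->3 4-r->4 5-r->5
1. fire R2 via {0↦3, 1↦1}  →  V:5 E:2  edges: 4-r->4 5-r->5
2. fire R2 via {0↦4, 1↦1}  →  V:4 E:1  edges: 5-r->5
3. fire R2 via {0↦5, 1↦1}  →  V:3 E:0  edges: ∅
normal form: no rule applies after step 3

Answer: 3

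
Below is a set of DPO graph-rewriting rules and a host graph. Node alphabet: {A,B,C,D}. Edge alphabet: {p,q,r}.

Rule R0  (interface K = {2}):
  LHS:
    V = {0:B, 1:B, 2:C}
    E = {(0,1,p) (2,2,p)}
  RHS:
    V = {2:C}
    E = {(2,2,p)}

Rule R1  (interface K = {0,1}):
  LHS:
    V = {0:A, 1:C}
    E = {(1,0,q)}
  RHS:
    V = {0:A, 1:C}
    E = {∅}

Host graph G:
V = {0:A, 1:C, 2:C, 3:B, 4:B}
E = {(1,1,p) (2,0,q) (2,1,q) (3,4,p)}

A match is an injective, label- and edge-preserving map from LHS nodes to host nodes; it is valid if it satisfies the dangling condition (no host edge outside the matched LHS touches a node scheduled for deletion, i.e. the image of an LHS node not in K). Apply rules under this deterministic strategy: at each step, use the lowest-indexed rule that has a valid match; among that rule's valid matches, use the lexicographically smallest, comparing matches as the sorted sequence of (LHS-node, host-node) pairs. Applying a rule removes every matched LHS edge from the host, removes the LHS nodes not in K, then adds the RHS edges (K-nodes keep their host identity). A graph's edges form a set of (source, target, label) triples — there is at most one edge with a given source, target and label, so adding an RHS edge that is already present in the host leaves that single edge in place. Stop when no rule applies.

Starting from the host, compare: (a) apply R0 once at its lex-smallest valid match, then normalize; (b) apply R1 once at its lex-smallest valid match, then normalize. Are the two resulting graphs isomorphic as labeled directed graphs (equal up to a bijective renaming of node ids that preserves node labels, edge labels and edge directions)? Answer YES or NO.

branch R0-first: apply at {0↦3, 1↦4, 2↦1} → |E|=3, then 1 more step(s) → NF |V|=3 |E|=2 V={0:A, 1:C, 2:C} E=1-p->1 2-q->1
branch R1-first: apply at {0↦0, 1↦2} → |E|=3, then 1 more step(s) → NF |V|=3 |E|=2 V={0:A, 1:C, 2:C} E=1-p->1 2-q->1
graphs isomorphic (equal up to label-preserving node renaming)

Answer: YES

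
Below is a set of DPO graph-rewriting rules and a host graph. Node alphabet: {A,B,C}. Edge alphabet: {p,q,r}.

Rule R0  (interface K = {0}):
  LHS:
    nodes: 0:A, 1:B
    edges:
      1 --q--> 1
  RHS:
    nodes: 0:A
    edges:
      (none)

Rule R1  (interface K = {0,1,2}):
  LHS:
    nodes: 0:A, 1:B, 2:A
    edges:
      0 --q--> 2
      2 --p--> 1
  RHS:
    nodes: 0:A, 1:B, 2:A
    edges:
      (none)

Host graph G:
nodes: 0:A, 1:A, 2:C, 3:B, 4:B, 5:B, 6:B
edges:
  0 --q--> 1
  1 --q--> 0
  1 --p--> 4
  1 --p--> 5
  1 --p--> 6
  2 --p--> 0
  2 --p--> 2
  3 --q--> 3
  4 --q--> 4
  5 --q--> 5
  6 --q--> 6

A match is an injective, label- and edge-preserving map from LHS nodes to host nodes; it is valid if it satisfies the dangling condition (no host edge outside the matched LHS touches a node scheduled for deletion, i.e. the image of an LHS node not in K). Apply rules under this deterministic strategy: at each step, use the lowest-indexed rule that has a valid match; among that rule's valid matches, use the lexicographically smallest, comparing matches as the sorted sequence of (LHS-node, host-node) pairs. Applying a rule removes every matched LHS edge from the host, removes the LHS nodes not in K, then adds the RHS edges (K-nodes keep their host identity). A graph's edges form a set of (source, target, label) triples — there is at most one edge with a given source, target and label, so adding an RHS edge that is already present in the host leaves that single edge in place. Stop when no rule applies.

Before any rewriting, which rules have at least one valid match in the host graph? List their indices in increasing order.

Answer: [R0,R1]

Rewrite trace:
R0: 2 valid matches — {0↦0, 1↦3}, {0↦1, 1↦3}
R1: 3 valid matches — {0↦0, 1↦4, 2↦1}, {0↦0, 1↦5, 2↦1}, {0↦0, 1↦6, 2↦1}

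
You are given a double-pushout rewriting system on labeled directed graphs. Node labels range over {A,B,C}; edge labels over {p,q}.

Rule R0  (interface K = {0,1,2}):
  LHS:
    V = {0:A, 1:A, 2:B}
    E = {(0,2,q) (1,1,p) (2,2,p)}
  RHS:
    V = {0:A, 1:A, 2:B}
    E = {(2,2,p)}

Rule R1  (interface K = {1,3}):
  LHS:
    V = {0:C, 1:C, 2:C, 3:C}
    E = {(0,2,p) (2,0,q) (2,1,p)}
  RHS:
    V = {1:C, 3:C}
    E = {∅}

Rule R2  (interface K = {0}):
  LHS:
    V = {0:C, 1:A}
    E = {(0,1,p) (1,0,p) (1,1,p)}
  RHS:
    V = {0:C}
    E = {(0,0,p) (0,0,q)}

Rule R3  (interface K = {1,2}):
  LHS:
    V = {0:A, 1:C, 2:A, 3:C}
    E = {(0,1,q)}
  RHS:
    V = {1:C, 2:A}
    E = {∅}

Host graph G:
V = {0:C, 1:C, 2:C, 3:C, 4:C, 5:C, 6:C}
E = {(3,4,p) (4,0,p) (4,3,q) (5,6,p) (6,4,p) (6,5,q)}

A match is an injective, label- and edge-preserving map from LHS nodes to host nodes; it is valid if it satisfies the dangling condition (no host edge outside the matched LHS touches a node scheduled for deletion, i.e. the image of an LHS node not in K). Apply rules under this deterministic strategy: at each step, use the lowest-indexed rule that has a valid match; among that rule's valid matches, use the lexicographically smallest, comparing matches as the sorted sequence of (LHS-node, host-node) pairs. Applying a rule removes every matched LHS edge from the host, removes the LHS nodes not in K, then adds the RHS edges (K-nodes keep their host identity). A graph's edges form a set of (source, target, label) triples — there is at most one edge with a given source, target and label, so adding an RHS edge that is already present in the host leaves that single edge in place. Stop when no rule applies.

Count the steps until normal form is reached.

Answer: 2

Rewrite trace:
initial: |V|=7 |E|=6  E = 3-p->4 4-p->0 4-q->3 5-p->6 6-p->4 6-q->5
step 1: apply R1 at {0↦5, 1↦4, 2↦6, 3↦0}  → |V|=5 |E|=3  E = 3-p->4 4-p->0 4-q->3
step 2: apply R1 at {0↦3, 1↦0, 2↦4, 3↦1}  → |V|=3 |E|=0  E = ∅
normal form: no rule applies after step 2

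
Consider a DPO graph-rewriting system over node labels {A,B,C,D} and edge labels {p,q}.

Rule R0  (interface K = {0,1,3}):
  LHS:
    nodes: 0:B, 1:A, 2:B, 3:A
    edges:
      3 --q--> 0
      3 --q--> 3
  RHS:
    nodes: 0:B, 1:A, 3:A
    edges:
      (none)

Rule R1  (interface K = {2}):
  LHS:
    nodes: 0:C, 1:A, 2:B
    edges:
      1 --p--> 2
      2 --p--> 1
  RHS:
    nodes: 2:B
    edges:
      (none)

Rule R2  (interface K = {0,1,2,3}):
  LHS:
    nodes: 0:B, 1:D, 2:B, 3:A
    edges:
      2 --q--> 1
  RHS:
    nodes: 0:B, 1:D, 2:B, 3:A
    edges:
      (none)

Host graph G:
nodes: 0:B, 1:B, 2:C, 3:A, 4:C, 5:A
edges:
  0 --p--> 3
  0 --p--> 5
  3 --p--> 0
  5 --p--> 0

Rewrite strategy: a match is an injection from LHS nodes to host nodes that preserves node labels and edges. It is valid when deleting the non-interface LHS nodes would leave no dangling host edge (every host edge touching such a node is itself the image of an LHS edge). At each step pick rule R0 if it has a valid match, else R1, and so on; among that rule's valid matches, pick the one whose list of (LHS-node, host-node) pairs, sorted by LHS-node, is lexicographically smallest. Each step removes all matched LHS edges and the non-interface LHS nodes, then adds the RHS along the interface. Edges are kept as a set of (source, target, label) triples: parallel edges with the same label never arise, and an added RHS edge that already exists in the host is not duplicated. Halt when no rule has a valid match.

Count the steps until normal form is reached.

initial: |V|=6 |E|=4  E = 0-p->3 0-p->5 3-p->0 5-p->0
step 1: apply R1 at {0↦2, 1↦3, 2↦0}  → |V|=4 |E|=2  E = 0-p->5 5-p->0
step 2: apply R1 at {0↦4, 1↦5, 2↦0}  → |V|=2 |E|=0  E = ∅
halt: no rule applies after step 2

Answer: 2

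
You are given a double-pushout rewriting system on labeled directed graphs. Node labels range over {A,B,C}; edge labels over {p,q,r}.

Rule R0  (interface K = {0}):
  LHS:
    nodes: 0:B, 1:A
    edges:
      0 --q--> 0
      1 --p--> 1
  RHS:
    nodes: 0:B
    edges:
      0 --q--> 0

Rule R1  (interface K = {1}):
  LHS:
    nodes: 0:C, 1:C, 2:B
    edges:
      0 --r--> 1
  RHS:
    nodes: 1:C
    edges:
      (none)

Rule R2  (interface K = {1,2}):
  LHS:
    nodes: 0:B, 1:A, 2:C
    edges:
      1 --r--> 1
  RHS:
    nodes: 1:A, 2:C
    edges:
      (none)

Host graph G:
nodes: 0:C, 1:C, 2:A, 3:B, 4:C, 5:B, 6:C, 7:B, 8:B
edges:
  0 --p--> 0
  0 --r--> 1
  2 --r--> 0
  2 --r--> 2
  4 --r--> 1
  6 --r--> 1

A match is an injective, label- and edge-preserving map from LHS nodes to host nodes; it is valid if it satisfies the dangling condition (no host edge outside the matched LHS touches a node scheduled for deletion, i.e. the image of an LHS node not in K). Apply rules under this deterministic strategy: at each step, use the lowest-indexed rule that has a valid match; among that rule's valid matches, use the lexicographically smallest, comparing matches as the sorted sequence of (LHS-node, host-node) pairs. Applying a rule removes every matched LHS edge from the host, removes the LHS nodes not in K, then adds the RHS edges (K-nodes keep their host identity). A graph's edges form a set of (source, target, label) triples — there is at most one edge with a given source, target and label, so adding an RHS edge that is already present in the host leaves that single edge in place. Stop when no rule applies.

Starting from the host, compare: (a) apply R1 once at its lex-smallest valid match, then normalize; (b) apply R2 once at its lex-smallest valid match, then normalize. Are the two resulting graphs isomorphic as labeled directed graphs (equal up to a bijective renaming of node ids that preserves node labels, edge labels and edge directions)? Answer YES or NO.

branch R1-first: apply at {0↦4, 1↦1, 2↦3} → |E|=5, then 2 more step(s) → NF |V|=4 |E|=3 V={0:C, 1:C, 2:A, 8:B} E=0-p->0 0-r->1 2-r->0
branch R2-first: apply at {0↦3, 1↦2, 2↦0} → |E|=5, then 2 more step(s) → NF |V|=4 |E|=3 V={0:C, 1:C, 2:A, 8:B} E=0-p->0 0-r->1 2-r->0
graphs isomorphic (equal up to label-preserving node renaming)

Answer: YES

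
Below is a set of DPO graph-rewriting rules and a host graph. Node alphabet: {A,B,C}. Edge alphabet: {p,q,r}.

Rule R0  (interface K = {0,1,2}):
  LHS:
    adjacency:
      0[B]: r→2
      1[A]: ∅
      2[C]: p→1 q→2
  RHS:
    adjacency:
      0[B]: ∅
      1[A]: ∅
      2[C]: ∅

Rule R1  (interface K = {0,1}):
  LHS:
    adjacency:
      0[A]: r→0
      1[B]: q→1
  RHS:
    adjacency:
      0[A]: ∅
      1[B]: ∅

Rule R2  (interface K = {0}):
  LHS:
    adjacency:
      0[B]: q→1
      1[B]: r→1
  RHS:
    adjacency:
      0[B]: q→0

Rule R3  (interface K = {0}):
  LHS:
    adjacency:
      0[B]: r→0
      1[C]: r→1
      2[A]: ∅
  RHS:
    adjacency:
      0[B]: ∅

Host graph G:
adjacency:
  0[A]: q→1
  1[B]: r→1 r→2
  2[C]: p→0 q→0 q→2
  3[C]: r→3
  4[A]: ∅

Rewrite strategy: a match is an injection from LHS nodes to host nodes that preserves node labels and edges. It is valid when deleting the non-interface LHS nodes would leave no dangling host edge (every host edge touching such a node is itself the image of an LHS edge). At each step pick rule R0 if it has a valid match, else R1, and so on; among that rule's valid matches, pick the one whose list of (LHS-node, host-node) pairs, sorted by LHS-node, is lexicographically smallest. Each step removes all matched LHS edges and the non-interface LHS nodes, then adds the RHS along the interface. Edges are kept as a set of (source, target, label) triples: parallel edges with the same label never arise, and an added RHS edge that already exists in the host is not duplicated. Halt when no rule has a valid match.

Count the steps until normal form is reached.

start.  V:5 E:7  edges: 0-q->1 1-r->1 1-r->2 2-p->0 2-q->0 2-q->2 3-r->3
1. fire R0 via {0↦1, 1↦0, 2↦2}  →  V:5 E:4  edges: 0-q->1 1-r->1 2-q->0 3-r->3
2. fire R3 via {0↦1, 1↦3, 2↦4}  →  V:3 E:2  edges: 0-q->1 2-q->0
final graph: no rule applies after step 2

Answer: 2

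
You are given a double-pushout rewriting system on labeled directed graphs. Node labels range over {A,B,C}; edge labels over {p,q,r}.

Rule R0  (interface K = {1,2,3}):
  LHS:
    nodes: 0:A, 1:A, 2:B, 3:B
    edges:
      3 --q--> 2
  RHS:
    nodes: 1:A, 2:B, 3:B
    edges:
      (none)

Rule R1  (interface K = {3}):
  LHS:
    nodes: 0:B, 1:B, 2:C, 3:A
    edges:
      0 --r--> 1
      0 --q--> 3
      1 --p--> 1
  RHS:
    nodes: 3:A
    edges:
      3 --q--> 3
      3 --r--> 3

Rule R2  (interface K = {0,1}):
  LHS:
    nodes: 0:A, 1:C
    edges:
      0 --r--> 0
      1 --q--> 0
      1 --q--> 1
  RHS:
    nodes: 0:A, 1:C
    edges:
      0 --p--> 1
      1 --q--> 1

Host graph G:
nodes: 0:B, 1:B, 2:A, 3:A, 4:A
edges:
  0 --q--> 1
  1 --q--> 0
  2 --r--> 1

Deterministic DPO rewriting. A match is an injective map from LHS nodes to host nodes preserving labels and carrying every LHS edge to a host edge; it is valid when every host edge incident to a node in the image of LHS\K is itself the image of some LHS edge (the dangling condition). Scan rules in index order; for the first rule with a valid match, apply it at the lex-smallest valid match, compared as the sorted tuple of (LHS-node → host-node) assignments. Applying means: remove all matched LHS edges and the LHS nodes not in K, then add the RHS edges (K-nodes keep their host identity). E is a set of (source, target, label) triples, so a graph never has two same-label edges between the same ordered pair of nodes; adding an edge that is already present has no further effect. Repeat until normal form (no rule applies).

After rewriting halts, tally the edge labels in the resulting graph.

initial: |V|=5 |E|=3  E = 0-q->1 1-q->0 2-r->1
step 1: apply R0 at {0↦3, 1↦2, 2↦0, 3↦1}  → |V|=4 |E|=2  E = 0-q->1 2-r->1
step 2: apply R0 at {0↦4, 1↦2, 2↦1, 3↦0}  → |V|=3 |E|=1  E = 2-r->1
halt: no rule applies after step 2
NF edges: [(2, 1, 'r')]

Answer: r:1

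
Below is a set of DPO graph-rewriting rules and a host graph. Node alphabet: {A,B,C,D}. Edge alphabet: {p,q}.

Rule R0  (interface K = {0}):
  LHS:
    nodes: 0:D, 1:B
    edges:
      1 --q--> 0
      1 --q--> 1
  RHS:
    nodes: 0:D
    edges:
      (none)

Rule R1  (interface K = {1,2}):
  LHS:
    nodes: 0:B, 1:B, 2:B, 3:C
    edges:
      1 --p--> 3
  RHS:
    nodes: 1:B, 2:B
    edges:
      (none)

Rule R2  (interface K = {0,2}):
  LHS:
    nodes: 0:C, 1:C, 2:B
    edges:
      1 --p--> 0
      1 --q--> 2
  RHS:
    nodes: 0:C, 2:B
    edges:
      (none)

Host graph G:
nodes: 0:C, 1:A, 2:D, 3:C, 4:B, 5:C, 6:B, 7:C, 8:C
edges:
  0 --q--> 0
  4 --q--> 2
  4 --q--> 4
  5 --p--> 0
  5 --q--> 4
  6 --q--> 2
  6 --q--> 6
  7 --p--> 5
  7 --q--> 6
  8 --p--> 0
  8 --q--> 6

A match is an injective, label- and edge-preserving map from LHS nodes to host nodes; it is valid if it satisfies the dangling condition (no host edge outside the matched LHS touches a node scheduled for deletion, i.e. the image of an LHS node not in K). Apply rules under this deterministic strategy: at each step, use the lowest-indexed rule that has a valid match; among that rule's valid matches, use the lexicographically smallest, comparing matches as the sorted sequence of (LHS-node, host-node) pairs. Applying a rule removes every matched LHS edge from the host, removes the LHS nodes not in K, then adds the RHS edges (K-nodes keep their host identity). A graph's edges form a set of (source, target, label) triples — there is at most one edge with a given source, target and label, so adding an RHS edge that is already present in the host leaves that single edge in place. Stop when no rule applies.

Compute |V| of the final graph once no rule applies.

Answer: 4

Rewrite trace:
start.  V:9 E:11  edges: 0-q->0 4-q->2 4-q->4 5-p->0 5-q->4 6-q->2 6-q->6 7-p->5 7-q->6 8-p->0 8-q->6
1. fire R2 via {0↦0, 1↦8, 2↦6}  →  V:8 E:9  edges: 0-q->0 4-q->2 4-q->4 5-p->0 5-q->4 6-q->2 6-q->6 7-p->5 7-q->6
2. fire R2 via {0↦5, 1↦7, 2↦6}  →  V:7 E:7  edges: 0-q->0 4-q->2 4-q->4 5-p->0 5-q->4 6-q->2 6-q->6
3. fire R0 via {0↦2, 1↦6}  →  V:6 E:5  edges: 0-q->0 4-q->2 4-q->4 5-p->0 5-q->4
4. fire R2 via {0↦0, 1↦5, 2↦4}  →  V:5 E:3  edges: 0-q->0 4-q->2 4-q->4
5. fire R0 via {0↦2, 1↦4}  →  V:4 E:1  edges: 0-q->0
halt: no rule applies after step 5
NF nodes: {0:C, 1:A, 2:D, 3:C}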